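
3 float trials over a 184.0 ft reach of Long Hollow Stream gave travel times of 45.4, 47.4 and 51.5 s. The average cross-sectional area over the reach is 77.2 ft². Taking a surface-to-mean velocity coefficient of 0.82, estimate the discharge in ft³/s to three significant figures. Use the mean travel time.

242 ft³/s

t̄ = (45.4 + 47.4 + 51.5) / 3 = 48.1 s
v_surface = L / t̄ = 184.0 / 48.1 = 3.825 ft/s
v_mean = 0.82 × 3.825 = 3.137 ft/s
Q = A × v_mean = 77.2 × 3.137 = 242.2 ft³/s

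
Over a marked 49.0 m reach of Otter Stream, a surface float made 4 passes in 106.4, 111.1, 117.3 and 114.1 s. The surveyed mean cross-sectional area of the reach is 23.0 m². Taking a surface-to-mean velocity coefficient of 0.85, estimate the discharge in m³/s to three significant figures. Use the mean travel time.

8.54 m³/s

t̄ = (106.4 + 111.1 + 117.3 + 114.1) / 4 = 112.225 s
v_surface = L / t̄ = 49.0 / 112.225 = 0.4366 m/s
v_mean = 0.85 × 0.4366 = 0.3711 m/s
Q = A × v_mean = 23.0 × 0.3711 = 8.536 m³/s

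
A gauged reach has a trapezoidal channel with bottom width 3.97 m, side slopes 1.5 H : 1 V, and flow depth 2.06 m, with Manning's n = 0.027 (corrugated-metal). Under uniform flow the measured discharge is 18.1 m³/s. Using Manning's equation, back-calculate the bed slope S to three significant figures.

0.000816

A = (b + z·y)·y = (3.97 + 1.5×2.06)×2.06 = 14.54 m²
P = b + 2y√(1+z²) = 3.97 + 2×2.06×√(1+1.5²) = 11.40 m
R = A/P = 14.54/11.40 = 1.276 m
S = (Q·n / (1·A·R^(2/3)))² = (18.1×0.027 / (1×14.54×1.176))² = 0.0008158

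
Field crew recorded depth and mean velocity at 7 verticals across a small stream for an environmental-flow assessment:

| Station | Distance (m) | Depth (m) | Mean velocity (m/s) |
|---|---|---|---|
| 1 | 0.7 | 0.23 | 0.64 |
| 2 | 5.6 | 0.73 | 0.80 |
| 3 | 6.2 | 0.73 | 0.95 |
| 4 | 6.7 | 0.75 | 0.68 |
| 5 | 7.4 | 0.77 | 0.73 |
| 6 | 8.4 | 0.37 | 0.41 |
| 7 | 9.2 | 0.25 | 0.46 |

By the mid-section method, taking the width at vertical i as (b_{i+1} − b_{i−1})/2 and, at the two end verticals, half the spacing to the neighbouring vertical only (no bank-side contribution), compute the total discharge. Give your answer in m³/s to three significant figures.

3.31 m³/s

w_1 = (5.6 − 0.7)/2 = 2.45 m; q_1 = 0.64 × 0.23 × 2.45 = 0.3606 m³/s
w_2 = (6.2 − 0.7)/2 = 2.75 m; q_2 = 0.80 × 0.73 × 2.75 = 1.606 m³/s
w_3 = (6.7 − 5.6)/2 = 0.55 m; q_3 = 0.95 × 0.73 × 0.55 = 0.3814 m³/s
w_4 = (7.4 − 6.2)/2 = 0.6 m; q_4 = 0.68 × 0.75 × 0.6 = 0.3060 m³/s
w_5 = (8.4 − 6.7)/2 = 0.85 m; q_5 = 0.73 × 0.77 × 0.85 = 0.4778 m³/s
w_6 = (9.2 − 7.4)/2 = 0.9 m; q_6 = 0.41 × 0.37 × 0.9 = 0.1365 m³/s
w_7 = (9.2 − 8.4)/2 = 0.4 m; q_7 = 0.46 × 0.25 × 0.4 = 0.04600 m³/s
Q = Σ qᵢ = 3.314 m³/s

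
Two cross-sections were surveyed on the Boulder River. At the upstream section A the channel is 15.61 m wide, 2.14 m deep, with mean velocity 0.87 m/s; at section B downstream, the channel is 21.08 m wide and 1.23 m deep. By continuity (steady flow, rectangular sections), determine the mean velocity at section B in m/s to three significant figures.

1.12 m/s

Q = A₁V₁ = (15.61×2.14) × 0.87 = 29.06 m³/s
A₂ = 21.08 × 1.23 = 25.93 m²
V₂ = Q/A₂ = 29.06/25.93 = 1.121 m/s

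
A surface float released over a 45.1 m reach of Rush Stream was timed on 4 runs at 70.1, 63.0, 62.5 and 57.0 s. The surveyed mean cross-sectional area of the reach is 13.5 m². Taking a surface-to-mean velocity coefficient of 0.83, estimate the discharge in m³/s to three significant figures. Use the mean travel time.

t̄ = (70.1 + 63.0 + 62.5 + 57.0) / 4 = 63.15 s
v_surface = L / t̄ = 45.1 / 63.15 = 0.7142 m/s
v_mean = 0.83 × 0.7142 = 0.5928 m/s
Q = A × v_mean = 13.5 × 0.5928 = 8.002 m³/s

8.00 m³/s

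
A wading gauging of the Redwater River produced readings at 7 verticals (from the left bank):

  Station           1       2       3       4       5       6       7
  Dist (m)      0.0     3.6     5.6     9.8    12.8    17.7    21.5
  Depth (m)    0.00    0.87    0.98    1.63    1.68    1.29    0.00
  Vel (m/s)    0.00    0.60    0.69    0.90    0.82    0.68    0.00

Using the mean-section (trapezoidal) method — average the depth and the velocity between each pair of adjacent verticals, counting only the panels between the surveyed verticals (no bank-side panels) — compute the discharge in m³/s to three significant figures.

Panel 1-2: Δb = 3.6 m, d̄ = (0.00+0.87)/2 = 0.435, v̄ = (0.00+0.60)/2 = 0.3 → q = 3.6×0.435×0.3 = 0.4698 m³/s
Panel 2-3: Δb = 2 m, d̄ = (0.87+0.98)/2 = 0.925, v̄ = (0.60+0.69)/2 = 0.645 → q = 2×0.925×0.645 = 1.193 m³/s
Panel 3-4: Δb = 4.2 m, d̄ = (0.98+1.63)/2 = 1.305, v̄ = (0.69+0.90)/2 = 0.795 → q = 4.2×1.305×0.795 = 4.357 m³/s
Panel 4-5: Δb = 3 m, d̄ = (1.63+1.68)/2 = 1.655, v̄ = (0.90+0.82)/2 = 0.86 → q = 3×1.655×0.86 = 4.270 m³/s
Panel 5-6: Δb = 4.9 m, d̄ = (1.68+1.29)/2 = 1.485, v̄ = (0.82+0.68)/2 = 0.75 → q = 4.9×1.485×0.75 = 5.457 m³/s
Panel 6-7: Δb = 3.8 m, d̄ = (1.29+0.00)/2 = 0.645, v̄ = (0.68+0.00)/2 = 0.34 → q = 3.8×0.645×0.34 = 0.8333 m³/s
Q = Σ q = 16.58 m³/s

16.6 m³/s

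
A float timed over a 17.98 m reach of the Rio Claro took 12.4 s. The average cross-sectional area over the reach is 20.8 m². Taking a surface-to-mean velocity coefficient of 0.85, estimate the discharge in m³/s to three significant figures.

v_surface = L / t̄ = 17.98 / 12.4 = 1.450 m/s
v_mean = 0.85 × 1.450 = 1.233 m/s
Q = A × v_mean = 20.8 × 1.233 = 25.64 m³/s

25.6 m³/s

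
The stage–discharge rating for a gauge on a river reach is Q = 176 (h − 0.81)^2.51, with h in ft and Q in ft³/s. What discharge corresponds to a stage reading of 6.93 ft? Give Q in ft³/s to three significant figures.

16600 ft³/s

Q = 176 × (6.93 − 0.81)^2.51 = 176 × 6.12^2.51 = 16610 ft³/s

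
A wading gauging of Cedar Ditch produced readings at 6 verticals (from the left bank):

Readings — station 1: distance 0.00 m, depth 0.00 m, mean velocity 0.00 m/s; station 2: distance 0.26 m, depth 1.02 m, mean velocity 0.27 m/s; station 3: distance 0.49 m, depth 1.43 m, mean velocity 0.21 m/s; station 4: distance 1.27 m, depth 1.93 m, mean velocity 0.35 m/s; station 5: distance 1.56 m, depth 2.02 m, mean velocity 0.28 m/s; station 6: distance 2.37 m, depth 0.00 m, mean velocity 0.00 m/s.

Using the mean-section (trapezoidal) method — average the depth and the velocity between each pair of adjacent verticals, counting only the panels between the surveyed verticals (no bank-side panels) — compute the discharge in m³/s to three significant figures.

Panel 1-2: Δb = 0.26 m, d̄ = (0.00+1.02)/2 = 0.51, v̄ = (0.00+0.27)/2 = 0.135 → q = 0.26×0.51×0.135 = 0.01790 m³/s
Panel 2-3: Δb = 0.23 m, d̄ = (1.02+1.43)/2 = 1.225, v̄ = (0.27+0.21)/2 = 0.24 → q = 0.23×1.225×0.24 = 0.06762 m³/s
Panel 3-4: Δb = 0.78 m, d̄ = (1.43+1.93)/2 = 1.68, v̄ = (0.21+0.35)/2 = 0.28 → q = 0.78×1.68×0.28 = 0.3669 m³/s
Panel 4-5: Δb = 0.29 m, d̄ = (1.93+2.02)/2 = 1.975, v̄ = (0.35+0.28)/2 = 0.315 → q = 0.29×1.975×0.315 = 0.1804 m³/s
Panel 5-6: Δb = 0.81 m, d̄ = (2.02+0.00)/2 = 1.01, v̄ = (0.28+0.00)/2 = 0.14 → q = 0.81×1.01×0.14 = 0.1145 m³/s
Q = Σ q = 0.7474 m³/s

0.747 m³/s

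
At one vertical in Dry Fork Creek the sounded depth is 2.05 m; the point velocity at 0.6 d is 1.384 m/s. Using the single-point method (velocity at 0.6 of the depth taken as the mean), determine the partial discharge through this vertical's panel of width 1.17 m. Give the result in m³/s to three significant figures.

3.32 m³/s

v̄ = v₀.₆ = 1.384 m/s
q = v̄ × d × w = 1.384 × 2.05 × 1.17 = 3.320 m³/s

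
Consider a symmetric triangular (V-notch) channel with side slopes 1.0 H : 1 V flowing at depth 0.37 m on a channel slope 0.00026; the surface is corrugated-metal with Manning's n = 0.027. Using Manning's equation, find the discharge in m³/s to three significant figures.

A = z·y² = 1.0×0.37² = 0.1369 m²
P = 2y√(1+z²) = 2×0.37×√(1+1.0²) = 1.047 m
R = A/P = 0.1369/1.047 = 0.1308 m
Q = (1/n)·A·R^(2/3)·S^(1/2) = (1/0.027) × 0.1369 × 0.1308^(2/3) × 0.00026^(1/2) = 0.02107 m³/s

0.0211 m³/s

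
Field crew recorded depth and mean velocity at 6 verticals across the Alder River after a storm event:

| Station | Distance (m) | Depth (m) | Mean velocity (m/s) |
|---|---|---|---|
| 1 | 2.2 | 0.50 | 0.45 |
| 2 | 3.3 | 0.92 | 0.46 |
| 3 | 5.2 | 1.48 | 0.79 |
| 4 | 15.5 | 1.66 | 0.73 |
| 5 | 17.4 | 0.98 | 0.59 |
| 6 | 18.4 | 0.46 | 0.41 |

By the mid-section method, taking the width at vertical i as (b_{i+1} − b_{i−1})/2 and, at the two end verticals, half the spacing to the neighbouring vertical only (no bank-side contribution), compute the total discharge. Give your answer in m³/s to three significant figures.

w_1 = (3.3 − 2.2)/2 = 0.55 m; q_1 = 0.45 × 0.50 × 0.55 = 0.1238 m³/s
w_2 = (5.2 − 2.2)/2 = 1.5 m; q_2 = 0.46 × 0.92 × 1.5 = 0.6348 m³/s
w_3 = (15.5 − 3.3)/2 = 6.1 m; q_3 = 0.79 × 1.48 × 6.1 = 7.132 m³/s
w_4 = (17.4 − 5.2)/2 = 6.1 m; q_4 = 0.73 × 1.66 × 6.1 = 7.392 m³/s
w_5 = (18.4 − 15.5)/2 = 1.45 m; q_5 = 0.59 × 0.98 × 1.45 = 0.8384 m³/s
w_6 = (18.4 − 17.4)/2 = 0.5 m; q_6 = 0.41 × 0.46 × 0.5 = 0.09430 m³/s
Q = Σ qᵢ = 16.22 m³/s

16.2 m³/s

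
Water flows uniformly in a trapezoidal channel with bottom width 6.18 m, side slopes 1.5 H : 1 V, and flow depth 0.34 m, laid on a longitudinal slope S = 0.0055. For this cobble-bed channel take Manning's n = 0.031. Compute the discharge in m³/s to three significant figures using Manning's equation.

A = (b + z·y)·y = (6.18 + 1.5×0.34)×0.34 = 2.275 m²
P = b + 2y√(1+z²) = 6.18 + 2×0.34×√(1+1.5²) = 7.406 m
R = A/P = 2.275/7.406 = 0.3071 m
Q = (1/n)·A·R^(2/3)·S^(1/2) = (1/0.031) × 2.275 × 0.3071^(2/3) × 0.0055^(1/2) = 2.477 m³/s

2.48 m³/s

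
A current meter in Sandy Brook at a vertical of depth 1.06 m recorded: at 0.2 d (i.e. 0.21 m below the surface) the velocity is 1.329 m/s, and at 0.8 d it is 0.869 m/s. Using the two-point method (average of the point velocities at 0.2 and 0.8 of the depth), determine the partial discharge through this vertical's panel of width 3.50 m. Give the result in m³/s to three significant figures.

4.08 m³/s

v̄ = (1.329 + 0.869) / 2 = 1.099 m/s
q = v̄ × d × w = 1.099 × 1.06 × 3.50 = 4.077 m³/s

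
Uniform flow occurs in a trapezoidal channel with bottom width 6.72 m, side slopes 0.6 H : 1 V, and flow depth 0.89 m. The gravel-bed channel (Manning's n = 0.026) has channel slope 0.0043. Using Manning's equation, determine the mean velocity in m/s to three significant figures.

A = (b + z·y)·y = (6.72 + 0.6×0.89)×0.89 = 6.456 m²
P = b + 2y√(1+z²) = 6.72 + 2×0.89×√(1+0.6²) = 8.796 m
R = A/P = 6.456/8.796 = 0.7340 m
Q = (1/n)·A·R^(2/3)·S^(1/2) = (1/0.026) × 6.456 × 0.7340^(2/3) × 0.0043^(1/2) = 13.25 m³/s
V = Q/A = 13.25/6.456 = 2.052 m/s

2.05 m/s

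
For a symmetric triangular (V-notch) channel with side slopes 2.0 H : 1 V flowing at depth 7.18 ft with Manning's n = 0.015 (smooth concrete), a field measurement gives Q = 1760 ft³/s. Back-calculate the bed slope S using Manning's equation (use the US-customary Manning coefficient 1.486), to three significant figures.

0.00627

A = z·y² = 2.0×7.18² = 103.1 ft²
P = 2y√(1+z²) = 2×7.18×√(1+2.0²) = 32.11 ft
R = A/P = 103.1/32.11 = 3.211 ft
S = (Q·n / (1.486·A·R^(2/3)))² = (1760×0.015 / (1.486×103.1×2.177))² = 0.006267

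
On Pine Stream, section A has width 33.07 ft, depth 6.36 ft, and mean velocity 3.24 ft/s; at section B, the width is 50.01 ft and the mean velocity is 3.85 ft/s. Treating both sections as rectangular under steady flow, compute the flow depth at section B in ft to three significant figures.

Q = A₁V₁ = (33.07×6.36) × 3.24 = 681.5 ft³/s
d₂ = Q/(b₂ V₂) = 681.5/(50.01×3.85) = 3.539 ft

3.54 ft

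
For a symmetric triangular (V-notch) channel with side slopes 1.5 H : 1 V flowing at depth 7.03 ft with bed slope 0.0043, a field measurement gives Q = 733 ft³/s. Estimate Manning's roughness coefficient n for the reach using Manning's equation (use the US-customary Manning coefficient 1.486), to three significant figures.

0.0202

A = z·y² = 1.5×7.03² = 74.13 ft²
P = 2y√(1+z²) = 2×7.03×√(1+1.5²) = 25.35 ft
R = A/P = 74.13/25.35 = 2.925 ft
n = (1.486/Q)·A·R^(2/3)·S^(1/2) = (1.486/733) × 74.13 × 2.045 × 0.06557 = 0.02015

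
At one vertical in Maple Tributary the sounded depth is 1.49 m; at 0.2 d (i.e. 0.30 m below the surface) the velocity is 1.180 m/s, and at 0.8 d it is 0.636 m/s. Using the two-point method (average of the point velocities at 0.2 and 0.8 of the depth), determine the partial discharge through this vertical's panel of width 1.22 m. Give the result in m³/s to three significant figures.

v̄ = (1.180 + 0.636) / 2 = 0.9080 m/s
q = v̄ × d × w = 0.9080 × 1.49 × 1.22 = 1.651 m³/s

1.65 m³/s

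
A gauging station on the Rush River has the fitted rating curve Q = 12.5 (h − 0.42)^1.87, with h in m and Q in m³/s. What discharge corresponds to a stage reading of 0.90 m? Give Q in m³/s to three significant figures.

Q = 12.5 × (0.90 − 0.42)^1.87 = 12.5 × 0.48^1.87 = 3.168 m³/s

3.17 m³/s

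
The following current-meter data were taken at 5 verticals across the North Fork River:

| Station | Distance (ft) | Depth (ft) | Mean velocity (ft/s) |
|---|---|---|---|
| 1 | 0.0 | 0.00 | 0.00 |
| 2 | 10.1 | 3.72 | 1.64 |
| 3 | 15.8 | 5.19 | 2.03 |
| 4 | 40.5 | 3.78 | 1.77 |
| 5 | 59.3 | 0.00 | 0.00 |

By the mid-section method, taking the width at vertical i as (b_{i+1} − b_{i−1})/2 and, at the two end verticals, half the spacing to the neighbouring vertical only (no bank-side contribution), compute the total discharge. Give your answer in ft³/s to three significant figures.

354 ft³/s

w_2 = (15.8 − 0.0)/2 = 7.9 ft; q_2 = 1.64 × 3.72 × 7.9 = 48.20 ft³/s
w_3 = (40.5 − 10.1)/2 = 15.2 ft; q_3 = 2.03 × 5.19 × 15.2 = 160.1 ft³/s
w_4 = (59.3 − 15.8)/2 = 21.75 ft; q_4 = 1.77 × 3.78 × 21.75 = 145.5 ft³/s
Stations 1, 5 contribute zero (depth or velocity is 0).
Q = Σ qᵢ = 353.9 ft³/s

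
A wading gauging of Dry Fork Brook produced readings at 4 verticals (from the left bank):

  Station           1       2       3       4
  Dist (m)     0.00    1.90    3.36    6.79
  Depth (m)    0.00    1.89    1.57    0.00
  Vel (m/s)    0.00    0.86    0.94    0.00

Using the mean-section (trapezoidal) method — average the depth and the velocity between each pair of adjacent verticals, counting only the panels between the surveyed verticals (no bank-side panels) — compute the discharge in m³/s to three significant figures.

Panel 1-2: Δb = 1.9 m, d̄ = (0.00+1.89)/2 = 0.945, v̄ = (0.00+0.86)/2 = 0.43 → q = 1.9×0.945×0.43 = 0.7721 m³/s
Panel 2-3: Δb = 1.46 m, d̄ = (1.89+1.57)/2 = 1.73, v̄ = (0.86+0.94)/2 = 0.9 → q = 1.46×1.73×0.9 = 2.273 m³/s
Panel 3-4: Δb = 3.43 m, d̄ = (1.57+0.00)/2 = 0.785, v̄ = (0.94+0.00)/2 = 0.47 → q = 3.43×0.785×0.47 = 1.265 m³/s
Q = Σ q = 4.311 m³/s

4.31 m³/s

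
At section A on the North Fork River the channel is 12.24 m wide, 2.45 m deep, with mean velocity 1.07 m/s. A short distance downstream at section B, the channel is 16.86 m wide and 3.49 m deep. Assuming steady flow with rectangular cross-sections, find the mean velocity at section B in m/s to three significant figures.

Q = A₁V₁ = (12.24×2.45) × 1.07 = 32.09 m³/s
A₂ = 16.86 × 3.49 = 58.84 m²
V₂ = Q/A₂ = 32.09/58.84 = 0.5453 m/s

0.545 m/s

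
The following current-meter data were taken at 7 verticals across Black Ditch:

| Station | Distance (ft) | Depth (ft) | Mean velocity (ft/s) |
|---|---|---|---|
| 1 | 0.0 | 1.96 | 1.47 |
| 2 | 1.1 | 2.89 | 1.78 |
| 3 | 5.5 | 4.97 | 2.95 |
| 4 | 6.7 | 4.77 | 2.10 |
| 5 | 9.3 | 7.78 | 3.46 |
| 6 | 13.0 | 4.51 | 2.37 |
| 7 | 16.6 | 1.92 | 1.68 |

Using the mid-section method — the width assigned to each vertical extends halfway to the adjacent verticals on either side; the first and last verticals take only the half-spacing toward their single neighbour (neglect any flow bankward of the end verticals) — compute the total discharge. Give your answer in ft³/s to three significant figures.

w_1 = (1.1 − 0.0)/2 = 0.55 ft; q_1 = 1.47 × 1.96 × 0.55 = 1.585 ft³/s
w_2 = (5.5 − 0.0)/2 = 2.75 ft; q_2 = 1.78 × 2.89 × 2.75 = 14.15 ft³/s
w_3 = (6.7 − 1.1)/2 = 2.8 ft; q_3 = 2.95 × 4.97 × 2.8 = 41.05 ft³/s
w_4 = (9.3 − 5.5)/2 = 1.9 ft; q_4 = 2.10 × 4.77 × 1.9 = 19.03 ft³/s
w_5 = (13.0 − 6.7)/2 = 3.15 ft; q_5 = 3.46 × 7.78 × 3.15 = 84.79 ft³/s
w_6 = (16.6 − 9.3)/2 = 3.65 ft; q_6 = 2.37 × 4.51 × 3.65 = 39.01 ft³/s
w_7 = (16.6 − 13.0)/2 = 1.8 ft; q_7 = 1.68 × 1.92 × 1.8 = 5.806 ft³/s
Q = Σ qᵢ = 205.4 ft³/s

205 ft³/s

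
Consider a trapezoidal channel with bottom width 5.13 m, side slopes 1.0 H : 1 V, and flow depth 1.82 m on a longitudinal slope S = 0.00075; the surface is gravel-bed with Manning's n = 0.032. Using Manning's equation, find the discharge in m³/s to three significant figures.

A = (b + z·y)·y = (5.13 + 1.0×1.82)×1.82 = 12.65 m²
P = b + 2y√(1+z²) = 5.13 + 2×1.82×√(1+1.0²) = 10.28 m
R = A/P = 12.65/10.28 = 1.231 m
Q = (1/n)·A·R^(2/3)·S^(1/2) = (1/0.032) × 12.65 × 1.231^(2/3) × 0.00075^(1/2) = 12.43 m³/s

12.4 m³/s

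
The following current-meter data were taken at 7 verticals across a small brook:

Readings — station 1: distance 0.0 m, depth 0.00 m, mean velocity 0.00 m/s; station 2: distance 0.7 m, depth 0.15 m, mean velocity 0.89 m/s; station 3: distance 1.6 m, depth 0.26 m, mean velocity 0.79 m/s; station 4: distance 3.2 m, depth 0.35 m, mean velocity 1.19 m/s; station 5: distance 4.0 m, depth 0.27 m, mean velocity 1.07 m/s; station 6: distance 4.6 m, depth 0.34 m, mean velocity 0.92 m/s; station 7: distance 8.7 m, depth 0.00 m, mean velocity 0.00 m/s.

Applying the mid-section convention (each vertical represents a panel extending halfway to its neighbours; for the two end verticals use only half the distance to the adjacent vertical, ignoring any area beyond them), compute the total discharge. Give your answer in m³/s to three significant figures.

w_2 = (1.6 − 0.0)/2 = 0.8 m; q_2 = 0.89 × 0.15 × 0.8 = 0.1068 m³/s
w_3 = (3.2 − 0.7)/2 = 1.25 m; q_3 = 0.79 × 0.26 × 1.25 = 0.2568 m³/s
w_4 = (4.0 − 1.6)/2 = 1.2 m; q_4 = 1.19 × 0.35 × 1.2 = 0.4998 m³/s
w_5 = (4.6 − 3.2)/2 = 0.7 m; q_5 = 1.07 × 0.27 × 0.7 = 0.2022 m³/s
w_6 = (8.7 − 4.0)/2 = 2.35 m; q_6 = 0.92 × 0.34 × 2.35 = 0.7351 m³/s
Stations 1, 7 contribute zero (depth or velocity is 0).
Q = Σ qᵢ = 1.801 m³/s

1.80 m³/s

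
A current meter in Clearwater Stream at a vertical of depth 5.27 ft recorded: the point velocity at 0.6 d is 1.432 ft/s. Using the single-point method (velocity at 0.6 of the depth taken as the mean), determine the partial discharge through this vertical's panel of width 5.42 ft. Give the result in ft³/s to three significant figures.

40.9 ft³/s

v̄ = v₀.₆ = 1.432 ft/s
q = v̄ × d × w = 1.432 × 5.27 × 5.42 = 40.90 ft³/s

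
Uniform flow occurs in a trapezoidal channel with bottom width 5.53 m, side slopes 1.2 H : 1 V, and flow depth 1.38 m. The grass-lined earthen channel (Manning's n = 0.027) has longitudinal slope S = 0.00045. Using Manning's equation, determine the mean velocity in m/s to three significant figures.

0.790 m/s

A = (b + z·y)·y = (5.53 + 1.2×1.38)×1.38 = 9.917 m²
P = b + 2y√(1+z²) = 5.53 + 2×1.38×√(1+1.2²) = 9.841 m
R = A/P = 9.917/9.841 = 1.008 m
Q = (1/n)·A·R^(2/3)·S^(1/2) = (1/0.027) × 9.917 × 1.008^(2/3) × 0.00045^(1/2) = 7.831 m³/s
V = Q/A = 7.831/9.917 = 0.7897 m/s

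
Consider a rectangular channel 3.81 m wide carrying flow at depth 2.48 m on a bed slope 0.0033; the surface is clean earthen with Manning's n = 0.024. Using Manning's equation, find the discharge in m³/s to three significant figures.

A = b·y = 3.81 × 2.48 = 9.449 m²
P = b + 2y = 3.81 + 2×2.48 = 8.770 m
R = A/P = 9.449/8.770 = 1.077 m
Q = (1/n)·A·R^(2/3)·S^(1/2) = (1/0.024) × 9.449 × 1.077^(2/3) × 0.0033^(1/2) = 23.77 m³/s

23.8 m³/s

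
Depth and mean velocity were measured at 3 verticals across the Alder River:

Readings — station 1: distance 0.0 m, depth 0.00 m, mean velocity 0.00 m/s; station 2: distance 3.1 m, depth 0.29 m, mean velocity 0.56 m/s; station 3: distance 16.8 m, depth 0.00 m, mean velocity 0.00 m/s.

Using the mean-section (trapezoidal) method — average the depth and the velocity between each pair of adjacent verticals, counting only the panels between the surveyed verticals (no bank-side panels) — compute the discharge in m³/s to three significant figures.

Panel 1-2: Δb = 3.1 m, d̄ = (0.00+0.29)/2 = 0.145, v̄ = (0.00+0.56)/2 = 0.28 → q = 3.1×0.145×0.28 = 0.1259 m³/s
Panel 2-3: Δb = 13.7 m, d̄ = (0.29+0.00)/2 = 0.145, v̄ = (0.56+0.00)/2 = 0.28 → q = 13.7×0.145×0.28 = 0.5562 m³/s
Q = Σ q = 0.6821 m³/s

0.682 m³/s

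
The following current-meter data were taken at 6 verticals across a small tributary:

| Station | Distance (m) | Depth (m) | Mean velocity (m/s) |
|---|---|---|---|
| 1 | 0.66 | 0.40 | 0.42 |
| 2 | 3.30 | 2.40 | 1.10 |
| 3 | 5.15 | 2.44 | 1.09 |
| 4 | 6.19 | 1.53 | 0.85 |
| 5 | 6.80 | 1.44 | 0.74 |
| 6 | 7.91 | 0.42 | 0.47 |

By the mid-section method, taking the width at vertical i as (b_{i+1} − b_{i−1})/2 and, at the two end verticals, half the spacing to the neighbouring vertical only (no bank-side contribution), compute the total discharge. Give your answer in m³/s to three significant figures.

w_1 = (3.30 − 0.66)/2 = 1.32 m; q_1 = 0.42 × 0.40 × 1.32 = 0.2218 m³/s
w_2 = (5.15 − 0.66)/2 = 2.245 m; q_2 = 1.10 × 2.40 × 2.245 = 5.927 m³/s
w_3 = (6.19 − 3.30)/2 = 1.445 m; q_3 = 1.09 × 2.44 × 1.445 = 3.843 m³/s
w_4 = (6.80 − 5.15)/2 = 0.825 m; q_4 = 0.85 × 1.53 × 0.825 = 1.073 m³/s
w_5 = (7.91 − 6.19)/2 = 0.86 m; q_5 = 0.74 × 1.44 × 0.86 = 0.9164 m³/s
w_6 = (7.91 − 6.80)/2 = 0.555 m; q_6 = 0.47 × 0.42 × 0.555 = 0.1096 m³/s
Q = Σ qᵢ = 12.09 m³/s

12.1 m³/s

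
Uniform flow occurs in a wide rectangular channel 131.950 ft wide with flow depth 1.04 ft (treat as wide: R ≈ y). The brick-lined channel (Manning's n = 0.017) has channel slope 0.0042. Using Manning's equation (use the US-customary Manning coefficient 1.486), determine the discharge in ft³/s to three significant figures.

798 ft³/s

A = b·y = 131.950 × 1.04 = 137.2 ft²
Wide channel: R ≈ y = 1.04 ft
Q = (1.486/n)·A·R^(2/3)·S^(1/2) = (1.486/0.017) × 137.2 × 1.040^(2/3) × 0.0042^(1/2) = 798.0 ft³/s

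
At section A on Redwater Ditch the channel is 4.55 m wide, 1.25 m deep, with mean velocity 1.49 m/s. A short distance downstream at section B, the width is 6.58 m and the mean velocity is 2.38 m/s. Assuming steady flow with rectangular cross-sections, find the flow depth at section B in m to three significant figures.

0.541 m

Q = A₁V₁ = (4.55×1.25) × 1.49 = 8.474 m³/s
d₂ = Q/(b₂ V₂) = 8.474/(6.58×2.38) = 0.5411 m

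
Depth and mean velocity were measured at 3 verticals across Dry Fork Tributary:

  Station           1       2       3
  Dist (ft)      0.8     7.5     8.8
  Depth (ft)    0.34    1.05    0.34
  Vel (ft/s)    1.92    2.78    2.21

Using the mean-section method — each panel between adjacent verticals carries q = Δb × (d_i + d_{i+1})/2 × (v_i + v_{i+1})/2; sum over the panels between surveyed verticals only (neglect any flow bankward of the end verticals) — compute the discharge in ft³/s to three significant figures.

13.2 ft³/s

Panel 1-2: Δb = 6.7 ft, d̄ = (0.34+1.05)/2 = 0.695, v̄ = (1.92+2.78)/2 = 2.35 → q = 6.7×0.695×2.35 = 10.94 ft³/s
Panel 2-3: Δb = 1.3 ft, d̄ = (1.05+0.34)/2 = 0.695, v̄ = (2.78+2.21)/2 = 2.495 → q = 1.3×0.695×2.495 = 2.254 ft³/s
Q = Σ q = 13.20 ft³/s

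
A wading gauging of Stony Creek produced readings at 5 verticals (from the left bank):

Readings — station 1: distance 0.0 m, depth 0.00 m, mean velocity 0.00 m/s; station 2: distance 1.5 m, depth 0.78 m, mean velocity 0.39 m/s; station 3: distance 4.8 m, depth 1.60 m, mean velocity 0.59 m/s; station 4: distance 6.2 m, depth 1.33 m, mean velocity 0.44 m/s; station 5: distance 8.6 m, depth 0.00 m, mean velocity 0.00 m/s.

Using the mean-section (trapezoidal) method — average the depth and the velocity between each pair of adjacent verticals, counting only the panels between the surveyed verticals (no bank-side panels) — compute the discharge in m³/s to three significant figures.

Panel 1-2: Δb = 1.5 m, d̄ = (0.00+0.78)/2 = 0.39, v̄ = (0.00+0.39)/2 = 0.195 → q = 1.5×0.39×0.195 = 0.1141 m³/s
Panel 2-3: Δb = 3.3 m, d̄ = (0.78+1.60)/2 = 1.19, v̄ = (0.39+0.59)/2 = 0.49 → q = 3.3×1.19×0.49 = 1.924 m³/s
Panel 3-4: Δb = 1.4 m, d̄ = (1.60+1.33)/2 = 1.465, v̄ = (0.59+0.44)/2 = 0.515 → q = 1.4×1.465×0.515 = 1.056 m³/s
Panel 4-5: Δb = 2.4 m, d̄ = (1.33+0.00)/2 = 0.665, v̄ = (0.44+0.00)/2 = 0.22 → q = 2.4×0.665×0.22 = 0.3511 m³/s
Q = Σ q = 3.446 m³/s

3.45 m³/s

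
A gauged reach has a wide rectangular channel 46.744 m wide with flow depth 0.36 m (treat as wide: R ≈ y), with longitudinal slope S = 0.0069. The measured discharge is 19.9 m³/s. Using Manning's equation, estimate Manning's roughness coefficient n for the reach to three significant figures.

A = b·y = 46.744 × 0.36 = 16.83 m²
Wide channel: R ≈ y = 0.36 m
n = (1/Q)·A·R^(2/3)·S^(1/2) = (1/19.9) × 16.83 × 0.5061 × 0.08307 = 0.03555

0.0355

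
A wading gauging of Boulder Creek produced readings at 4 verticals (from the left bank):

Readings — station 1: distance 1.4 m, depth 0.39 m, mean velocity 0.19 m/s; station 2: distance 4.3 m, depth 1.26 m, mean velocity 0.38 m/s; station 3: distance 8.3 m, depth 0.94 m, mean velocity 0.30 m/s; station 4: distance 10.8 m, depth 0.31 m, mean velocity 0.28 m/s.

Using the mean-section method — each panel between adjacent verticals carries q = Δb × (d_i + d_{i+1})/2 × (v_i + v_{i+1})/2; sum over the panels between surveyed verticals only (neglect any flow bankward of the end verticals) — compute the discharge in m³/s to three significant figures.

Panel 1-2: Δb = 2.9 m, d̄ = (0.39+1.26)/2 = 0.825, v̄ = (0.19+0.38)/2 = 0.285 → q = 2.9×0.825×0.285 = 0.6819 m³/s
Panel 2-3: Δb = 4 m, d̄ = (1.26+0.94)/2 = 1.1, v̄ = (0.38+0.30)/2 = 0.34 → q = 4×1.1×0.34 = 1.496 m³/s
Panel 3-4: Δb = 2.5 m, d̄ = (0.94+0.31)/2 = 0.625, v̄ = (0.30+0.28)/2 = 0.29 → q = 2.5×0.625×0.29 = 0.4531 m³/s
Q = Σ q = 2.631 m³/s

2.63 m³/s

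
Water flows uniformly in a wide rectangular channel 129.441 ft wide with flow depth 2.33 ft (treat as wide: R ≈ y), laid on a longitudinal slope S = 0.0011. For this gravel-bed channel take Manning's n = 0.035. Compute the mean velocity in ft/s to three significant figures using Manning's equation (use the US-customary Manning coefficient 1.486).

A = b·y = 129.441 × 2.33 = 301.6 ft²
Wide channel: R ≈ y = 2.33 ft
Q = (1.486/n)·A·R^(2/3)·S^(1/2) = (1.486/0.035) × 301.6 × 2.330^(2/3) × 0.0011^(1/2) = 746.4 ft³/s
V = Q/A = 746.4/301.6 = 2.475 ft/s

2.47 ft/s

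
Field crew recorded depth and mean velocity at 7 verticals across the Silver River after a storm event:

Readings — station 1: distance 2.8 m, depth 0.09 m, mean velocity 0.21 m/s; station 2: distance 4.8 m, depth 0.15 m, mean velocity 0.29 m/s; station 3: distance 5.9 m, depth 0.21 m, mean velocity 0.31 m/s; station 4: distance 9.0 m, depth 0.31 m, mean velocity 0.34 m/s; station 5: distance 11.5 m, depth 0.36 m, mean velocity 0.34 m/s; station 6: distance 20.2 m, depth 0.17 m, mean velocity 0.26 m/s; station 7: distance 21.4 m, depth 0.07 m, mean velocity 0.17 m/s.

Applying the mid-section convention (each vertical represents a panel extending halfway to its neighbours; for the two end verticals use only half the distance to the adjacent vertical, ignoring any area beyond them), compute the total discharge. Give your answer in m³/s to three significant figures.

w_1 = (4.8 − 2.8)/2 = 1 m; q_1 = 0.21 × 0.09 × 1 = 0.01890 m³/s
w_2 = (5.9 − 2.8)/2 = 1.55 m; q_2 = 0.29 × 0.15 × 1.55 = 0.06743 m³/s
w_3 = (9.0 − 4.8)/2 = 2.1 m; q_3 = 0.31 × 0.21 × 2.1 = 0.1367 m³/s
w_4 = (11.5 − 5.9)/2 = 2.8 m; q_4 = 0.34 × 0.31 × 2.8 = 0.2951 m³/s
w_5 = (20.2 − 9.0)/2 = 5.6 m; q_5 = 0.34 × 0.36 × 5.6 = 0.6854 m³/s
w_6 = (21.4 − 11.5)/2 = 4.95 m; q_6 = 0.26 × 0.17 × 4.95 = 0.2188 m³/s
w_7 = (21.4 − 20.2)/2 = 0.6 m; q_7 = 0.17 × 0.07 × 0.6 = 0.007140 m³/s
Q = Σ qᵢ = 1.430 m³/s

1.43 m³/s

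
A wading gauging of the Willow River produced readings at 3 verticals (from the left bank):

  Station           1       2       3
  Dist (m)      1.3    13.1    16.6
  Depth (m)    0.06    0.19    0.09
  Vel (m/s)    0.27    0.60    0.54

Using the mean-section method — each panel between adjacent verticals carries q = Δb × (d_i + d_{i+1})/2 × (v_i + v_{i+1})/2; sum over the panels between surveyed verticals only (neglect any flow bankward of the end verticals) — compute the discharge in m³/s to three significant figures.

Panel 1-2: Δb = 11.8 m, d̄ = (0.06+0.19)/2 = 0.125, v̄ = (0.27+0.60)/2 = 0.435 → q = 11.8×0.125×0.435 = 0.6416 m³/s
Panel 2-3: Δb = 3.5 m, d̄ = (0.19+0.09)/2 = 0.14, v̄ = (0.60+0.54)/2 = 0.57 → q = 3.5×0.14×0.57 = 0.2793 m³/s
Q = Σ q = 0.9209 m³/s

0.921 m³/s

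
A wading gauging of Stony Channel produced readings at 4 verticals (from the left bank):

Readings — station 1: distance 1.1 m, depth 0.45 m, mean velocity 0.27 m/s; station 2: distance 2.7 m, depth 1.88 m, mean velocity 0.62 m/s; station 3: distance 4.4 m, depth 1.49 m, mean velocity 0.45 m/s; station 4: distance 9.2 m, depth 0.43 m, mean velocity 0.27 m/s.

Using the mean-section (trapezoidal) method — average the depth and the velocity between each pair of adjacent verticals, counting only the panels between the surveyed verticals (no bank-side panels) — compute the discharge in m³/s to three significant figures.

4.02 m³/s

Panel 1-2: Δb = 1.6 m, d̄ = (0.45+1.88)/2 = 1.165, v̄ = (0.27+0.62)/2 = 0.445 → q = 1.6×1.165×0.445 = 0.8295 m³/s
Panel 2-3: Δb = 1.7 m, d̄ = (1.88+1.49)/2 = 1.685, v̄ = (0.62+0.45)/2 = 0.535 → q = 1.7×1.685×0.535 = 1.533 m³/s
Panel 3-4: Δb = 4.8 m, d̄ = (1.49+0.43)/2 = 0.96, v̄ = (0.45+0.27)/2 = 0.36 → q = 4.8×0.96×0.36 = 1.659 m³/s
Q = Σ q = 4.021 m³/s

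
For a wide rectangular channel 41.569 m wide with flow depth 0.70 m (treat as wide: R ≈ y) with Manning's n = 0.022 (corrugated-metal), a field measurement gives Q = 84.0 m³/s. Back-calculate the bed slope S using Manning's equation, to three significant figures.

A = b·y = 41.569 × 0.70 = 29.10 m²
Wide channel: R ≈ y = 0.70 m
S = (Q·n / (1·A·R^(2/3)))² = (84.0×0.022 / (1×29.10×0.7884))² = 0.006489

0.00649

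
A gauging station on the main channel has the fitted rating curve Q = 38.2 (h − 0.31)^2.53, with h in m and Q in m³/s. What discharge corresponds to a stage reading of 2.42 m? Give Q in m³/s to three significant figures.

253 m³/s

Q = 38.2 × (2.42 − 0.31)^2.53 = 38.2 × 2.11^2.53 = 252.6 m³/s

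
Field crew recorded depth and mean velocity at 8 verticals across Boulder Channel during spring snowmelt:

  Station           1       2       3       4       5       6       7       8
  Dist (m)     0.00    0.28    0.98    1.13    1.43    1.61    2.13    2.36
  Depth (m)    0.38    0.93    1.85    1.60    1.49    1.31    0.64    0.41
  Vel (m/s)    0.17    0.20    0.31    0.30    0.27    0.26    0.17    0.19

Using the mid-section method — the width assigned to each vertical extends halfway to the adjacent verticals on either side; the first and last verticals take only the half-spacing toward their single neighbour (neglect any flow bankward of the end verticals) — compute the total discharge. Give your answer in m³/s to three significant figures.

w_1 = (0.28 − 0.00)/2 = 0.14 m; q_1 = 0.17 × 0.38 × 0.14 = 0.009044 m³/s
w_2 = (0.98 − 0.00)/2 = 0.49 m; q_2 = 0.20 × 0.93 × 0.49 = 0.09114 m³/s
w_3 = (1.13 − 0.28)/2 = 0.425 m; q_3 = 0.31 × 1.85 × 0.425 = 0.2437 m³/s
w_4 = (1.43 − 0.98)/2 = 0.225 m; q_4 = 0.30 × 1.60 × 0.225 = 0.1080 m³/s
w_5 = (1.61 − 1.13)/2 = 0.24 m; q_5 = 0.27 × 1.49 × 0.24 = 0.09655 m³/s
w_6 = (2.13 − 1.43)/2 = 0.35 m; q_6 = 0.26 × 1.31 × 0.35 = 0.1192 m³/s
w_7 = (2.36 − 1.61)/2 = 0.375 m; q_7 = 0.17 × 0.64 × 0.375 = 0.04080 m³/s
w_8 = (2.36 − 2.13)/2 = 0.115 m; q_8 = 0.19 × 0.41 × 0.115 = 0.008959 m³/s
Q = Σ qᵢ = 0.7174 m³/s

0.717 m³/s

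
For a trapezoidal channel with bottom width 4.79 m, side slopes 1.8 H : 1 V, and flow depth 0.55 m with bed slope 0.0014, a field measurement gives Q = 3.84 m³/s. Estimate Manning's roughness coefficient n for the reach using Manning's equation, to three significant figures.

0.0182

A = (b + z·y)·y = (4.79 + 1.8×0.55)×0.55 = 3.179 m²
P = b + 2y√(1+z²) = 4.79 + 2×0.55×√(1+1.8²) = 7.055 m
R = A/P = 3.179/7.055 = 0.4506 m
n = (1/Q)·A·R^(2/3)·S^(1/2) = (1/3.84) × 3.179 × 0.5878 × 0.03742 = 0.01821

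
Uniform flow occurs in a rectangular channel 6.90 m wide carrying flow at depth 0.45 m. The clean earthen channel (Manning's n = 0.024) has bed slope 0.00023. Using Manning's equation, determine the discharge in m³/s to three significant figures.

1.06 m³/s

A = b·y = 6.90 × 0.45 = 3.105 m²
P = b + 2y = 6.90 + 2×0.45 = 7.800 m
R = A/P = 3.105/7.800 = 0.3981 m
Q = (1/n)·A·R^(2/3)·S^(1/2) = (1/0.024) × 3.105 × 0.3981^(2/3) × 0.00023^(1/2) = 1.062 m³/s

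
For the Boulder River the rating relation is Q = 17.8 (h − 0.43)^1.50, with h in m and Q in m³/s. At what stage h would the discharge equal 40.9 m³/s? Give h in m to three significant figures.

h − h₀ = (Q/C)^(1/b) = (40.9/17.8)^(1/1.50) = 1.741 m
h = 0.43 + 1.741 = 2.171 m

2.17 m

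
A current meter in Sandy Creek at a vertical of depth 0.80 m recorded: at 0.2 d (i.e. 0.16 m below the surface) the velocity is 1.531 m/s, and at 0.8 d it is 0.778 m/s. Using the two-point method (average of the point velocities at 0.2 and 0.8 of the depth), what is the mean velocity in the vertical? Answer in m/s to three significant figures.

v̄ = (1.531 + 0.778) / 2 = 1.155 m/s

1.15 m/s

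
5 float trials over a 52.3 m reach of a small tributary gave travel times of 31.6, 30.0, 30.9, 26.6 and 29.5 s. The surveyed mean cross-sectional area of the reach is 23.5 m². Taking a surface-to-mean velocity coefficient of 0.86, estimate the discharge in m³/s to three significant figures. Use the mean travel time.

35.6 m³/s

t̄ = (31.6 + 30.0 + 30.9 + 26.6 + 29.5) / 5 = 29.72 s
v_surface = L / t̄ = 52.3 / 29.72 = 1.760 m/s
v_mean = 0.86 × 1.760 = 1.513 m/s
Q = A × v_mean = 23.5 × 1.513 = 35.56 m³/s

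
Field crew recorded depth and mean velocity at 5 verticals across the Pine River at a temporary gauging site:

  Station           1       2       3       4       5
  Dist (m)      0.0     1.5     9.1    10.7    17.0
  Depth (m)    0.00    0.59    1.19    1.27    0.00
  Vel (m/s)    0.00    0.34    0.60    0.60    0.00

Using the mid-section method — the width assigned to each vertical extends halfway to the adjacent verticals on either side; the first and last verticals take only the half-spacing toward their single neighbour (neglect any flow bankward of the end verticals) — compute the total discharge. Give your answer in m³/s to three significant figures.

7.21 m³/s

w_2 = (9.1 − 0.0)/2 = 4.55 m; q_2 = 0.34 × 0.59 × 4.55 = 0.9127 m³/s
w_3 = (10.7 − 1.5)/2 = 4.6 m; q_3 = 0.60 × 1.19 × 4.6 = 3.284 m³/s
w_4 = (17.0 − 9.1)/2 = 3.95 m; q_4 = 0.60 × 1.27 × 3.95 = 3.010 m³/s
Stations 1, 5 contribute zero (depth or velocity is 0).
Q = Σ qᵢ = 7.207 m³/s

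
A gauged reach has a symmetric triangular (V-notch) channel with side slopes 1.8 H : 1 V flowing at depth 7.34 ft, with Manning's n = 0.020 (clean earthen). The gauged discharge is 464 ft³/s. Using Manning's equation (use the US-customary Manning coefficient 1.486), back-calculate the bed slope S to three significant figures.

0.000876

A = z·y² = 1.8×7.34² = 96.98 ft²
P = 2y√(1+z²) = 2×7.34×√(1+1.8²) = 30.23 ft
R = A/P = 96.98/30.23 = 3.208 ft
S = (Q·n / (1.486·A·R^(2/3)))² = (464×0.020 / (1.486×96.98×2.175))² = 0.0008764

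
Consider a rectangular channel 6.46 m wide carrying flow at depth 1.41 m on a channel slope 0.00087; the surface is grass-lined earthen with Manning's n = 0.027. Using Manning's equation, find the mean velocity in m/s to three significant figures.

1.08 m/s

A = b·y = 6.46 × 1.41 = 9.109 m²
P = b + 2y = 6.46 + 2×1.41 = 9.280 m
R = A/P = 9.109/9.280 = 0.9815 m
Q = (1/n)·A·R^(2/3)·S^(1/2) = (1/0.027) × 9.109 × 0.9815^(2/3) × 0.00087^(1/2) = 9.828 m³/s
V = Q/A = 9.828/9.109 = 1.079 m/s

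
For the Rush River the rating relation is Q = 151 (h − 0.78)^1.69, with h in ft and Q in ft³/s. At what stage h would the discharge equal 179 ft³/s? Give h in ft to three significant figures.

1.89 ft

h − h₀ = (Q/C)^(1/b) = (179/151)^(1/1.69) = 1.106 ft
h = 0.78 + 1.106 = 1.886 ft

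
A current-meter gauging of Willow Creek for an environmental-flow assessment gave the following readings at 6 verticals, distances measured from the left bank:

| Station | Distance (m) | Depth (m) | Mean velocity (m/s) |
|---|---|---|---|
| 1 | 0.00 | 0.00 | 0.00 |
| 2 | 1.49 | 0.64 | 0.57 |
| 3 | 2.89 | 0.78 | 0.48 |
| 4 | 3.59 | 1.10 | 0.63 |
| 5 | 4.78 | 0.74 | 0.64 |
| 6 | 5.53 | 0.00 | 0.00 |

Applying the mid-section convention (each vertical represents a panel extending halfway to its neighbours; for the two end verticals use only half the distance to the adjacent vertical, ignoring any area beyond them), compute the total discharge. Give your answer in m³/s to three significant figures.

2.03 m³/s

w_2 = (2.89 − 0.00)/2 = 1.445 m; q_2 = 0.57 × 0.64 × 1.445 = 0.5271 m³/s
w_3 = (3.59 − 1.49)/2 = 1.05 m; q_3 = 0.48 × 0.78 × 1.05 = 0.3931 m³/s
w_4 = (4.78 − 2.89)/2 = 0.945 m; q_4 = 0.63 × 1.10 × 0.945 = 0.6549 m³/s
w_5 = (5.53 − 3.59)/2 = 0.97 m; q_5 = 0.64 × 0.74 × 0.97 = 0.4594 m³/s
Stations 1, 6 contribute zero (depth or velocity is 0).
Q = Σ qᵢ = 2.035 m³/s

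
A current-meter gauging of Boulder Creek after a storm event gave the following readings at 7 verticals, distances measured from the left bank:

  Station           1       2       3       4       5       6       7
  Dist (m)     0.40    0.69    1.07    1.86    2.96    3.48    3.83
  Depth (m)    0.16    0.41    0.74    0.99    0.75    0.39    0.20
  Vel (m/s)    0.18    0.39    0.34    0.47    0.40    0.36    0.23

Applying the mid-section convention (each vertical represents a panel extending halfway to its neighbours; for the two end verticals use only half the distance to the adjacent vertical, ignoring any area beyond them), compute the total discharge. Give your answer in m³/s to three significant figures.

0.957 m³/s

w_1 = (0.69 − 0.40)/2 = 0.145 m; q_1 = 0.18 × 0.16 × 0.145 = 0.004176 m³/s
w_2 = (1.07 − 0.40)/2 = 0.335 m; q_2 = 0.39 × 0.41 × 0.335 = 0.05357 m³/s
w_3 = (1.86 − 0.69)/2 = 0.585 m; q_3 = 0.34 × 0.74 × 0.585 = 0.1472 m³/s
w_4 = (2.96 − 1.07)/2 = 0.945 m; q_4 = 0.47 × 0.99 × 0.945 = 0.4397 m³/s
w_5 = (3.48 − 1.86)/2 = 0.81 m; q_5 = 0.40 × 0.75 × 0.81 = 0.2430 m³/s
w_6 = (3.83 − 2.96)/2 = 0.435 m; q_6 = 0.36 × 0.39 × 0.435 = 0.06107 m³/s
w_7 = (3.83 − 3.48)/2 = 0.175 m; q_7 = 0.23 × 0.20 × 0.175 = 0.008050 m³/s
Q = Σ qᵢ = 0.9568 m³/s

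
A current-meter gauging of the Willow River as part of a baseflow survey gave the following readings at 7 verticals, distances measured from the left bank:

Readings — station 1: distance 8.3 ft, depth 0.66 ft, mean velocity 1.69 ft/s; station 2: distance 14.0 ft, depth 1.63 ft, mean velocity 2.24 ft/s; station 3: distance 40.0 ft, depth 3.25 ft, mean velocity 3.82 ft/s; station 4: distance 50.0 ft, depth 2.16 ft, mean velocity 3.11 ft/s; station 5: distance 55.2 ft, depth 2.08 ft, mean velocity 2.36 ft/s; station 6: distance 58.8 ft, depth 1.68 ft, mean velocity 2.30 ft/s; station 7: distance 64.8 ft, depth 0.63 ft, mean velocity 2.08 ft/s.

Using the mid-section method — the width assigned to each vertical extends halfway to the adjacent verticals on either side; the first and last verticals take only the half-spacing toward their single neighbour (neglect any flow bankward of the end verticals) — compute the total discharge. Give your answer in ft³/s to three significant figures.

w_1 = (14.0 − 8.3)/2 = 2.85 ft; q_1 = 1.69 × 0.66 × 2.85 = 3.179 ft³/s
w_2 = (40.0 − 8.3)/2 = 15.85 ft; q_2 = 2.24 × 1.63 × 15.85 = 57.87 ft³/s
w_3 = (50.0 − 14.0)/2 = 18 ft; q_3 = 3.82 × 3.25 × 18 = 223.5 ft³/s
w_4 = (55.2 − 40.0)/2 = 7.6 ft; q_4 = 3.11 × 2.16 × 7.6 = 51.05 ft³/s
w_5 = (58.8 − 50.0)/2 = 4.4 ft; q_5 = 2.36 × 2.08 × 4.4 = 21.60 ft³/s
w_6 = (64.8 − 55.2)/2 = 4.8 ft; q_6 = 2.30 × 1.68 × 4.8 = 18.55 ft³/s
w_7 = (64.8 − 58.8)/2 = 3 ft; q_7 = 2.08 × 0.63 × 3 = 3.931 ft³/s
Q = Σ qᵢ = 379.7 ft³/s

380 ft³/s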